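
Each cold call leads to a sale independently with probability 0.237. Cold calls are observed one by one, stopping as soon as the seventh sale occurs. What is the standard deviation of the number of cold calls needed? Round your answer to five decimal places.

Y = total cold calls until the seventh success; negative binomial with r=7, p=0.237.
SD(Y) = √[r(1−p)/p²] = √(95.0880379) = 9.7513095

9.75131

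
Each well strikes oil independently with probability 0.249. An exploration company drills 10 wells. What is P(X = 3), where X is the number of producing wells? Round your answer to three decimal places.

X ~ Binomial(n=10, p=0.249).
P(X=3) = C(10,3) · p^3 · (1−p)^7
= 120 · 0.015438 · 0.13473 = 0.24961

0.250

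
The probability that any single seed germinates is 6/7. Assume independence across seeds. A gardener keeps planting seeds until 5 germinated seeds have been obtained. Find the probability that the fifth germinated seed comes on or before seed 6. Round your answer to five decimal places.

0.79314

Finishing within 6 seeds ⇔ at least 5 successes in the first 6. With X ~ Binomial(6, 0.857143), P(Y ≤ 6) = 1 − P(X ≤ 4).
  k=0: C(6,0)·0.857143^0·0.142857^6 = 0.0000085
  k=1: C(6,1)·0.857143^1·0.142857^5 = 0.0003060
  k=2: C(6,2)·0.857143^2·0.142857^4 = 0.0045899
  k=3: C(6,3)·0.857143^3·0.142857^3 = 0.0367194
  k=4: C(6,4)·0.857143^4·0.142857^2 = 0.1652373
1 − 0.2068611 = 0.7931389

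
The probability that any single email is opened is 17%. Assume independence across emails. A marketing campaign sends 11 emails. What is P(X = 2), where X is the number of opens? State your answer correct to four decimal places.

X ~ Binomial(n=11, p=0.17).
P(X=2) = C(11,2) · p^2 · (1−p)^9
= 55 · 0.0289 · 0.18694 = 0.297142

0.2971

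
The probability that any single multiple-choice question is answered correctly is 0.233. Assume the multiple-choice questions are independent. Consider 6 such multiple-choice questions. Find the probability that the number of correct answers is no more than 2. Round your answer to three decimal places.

0.857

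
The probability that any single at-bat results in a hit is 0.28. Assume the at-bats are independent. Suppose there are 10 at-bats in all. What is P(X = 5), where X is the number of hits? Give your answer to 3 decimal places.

0.084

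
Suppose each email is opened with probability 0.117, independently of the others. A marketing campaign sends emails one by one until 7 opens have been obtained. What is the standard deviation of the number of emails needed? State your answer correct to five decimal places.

21.24925

Y = total emails until the seventh success; negative binomial with r=7, p=0.117.
SD(Y) = √[r(1−p)/p²] = √(451.5304259) = 21.2492453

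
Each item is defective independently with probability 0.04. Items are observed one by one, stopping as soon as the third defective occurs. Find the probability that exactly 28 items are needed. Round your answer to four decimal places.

0.0081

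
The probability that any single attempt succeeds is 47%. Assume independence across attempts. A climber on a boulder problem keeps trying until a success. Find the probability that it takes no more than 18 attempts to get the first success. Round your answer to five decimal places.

0.99999

Y = number of attempts to the first success; geometric, p = 0.47.
P(Y ≤ 18) = 1 − (1−p)^18 = 1 − 0.0000109 = 0.9999891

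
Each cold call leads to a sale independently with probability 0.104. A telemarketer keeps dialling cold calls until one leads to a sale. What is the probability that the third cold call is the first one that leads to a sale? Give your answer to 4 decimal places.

Geometric (trials to first success), p = 0.104.
P(Y = 3) = (1−p)^2 · p = 0.80282 · 0.104 = 0.083493

0.0835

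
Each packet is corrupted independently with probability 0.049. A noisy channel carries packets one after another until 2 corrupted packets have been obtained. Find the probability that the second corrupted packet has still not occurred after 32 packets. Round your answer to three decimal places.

0.531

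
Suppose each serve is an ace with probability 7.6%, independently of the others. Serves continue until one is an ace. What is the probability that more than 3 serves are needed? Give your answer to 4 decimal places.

Y = number of serves to the first success; geometric, p = 0.076.
P(Y > 3) = P(first 3 all fail) = (1−p)^3 = 0.788889

0.7889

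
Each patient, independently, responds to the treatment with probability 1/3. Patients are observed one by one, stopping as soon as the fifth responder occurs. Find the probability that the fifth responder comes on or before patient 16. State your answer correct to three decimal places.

0.661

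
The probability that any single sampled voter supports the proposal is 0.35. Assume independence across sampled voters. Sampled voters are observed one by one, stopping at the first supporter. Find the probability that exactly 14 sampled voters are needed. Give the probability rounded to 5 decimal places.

0.00129

Geometric (trials to first success), p = 0.35.
P(Y = 14) = (1−p)^13 · p = 0.0036972 · 0.35 = 0.0012940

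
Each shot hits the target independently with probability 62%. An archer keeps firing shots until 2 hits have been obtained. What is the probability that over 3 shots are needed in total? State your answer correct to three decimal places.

Needing more than 3 shots ⇔ fewer than 2 successes in the first 3. With X ~ Binomial(3, 0.62), P(Y > 3) = P(X ≤ 1).
  k=0: C(3,0)·0.62^0·0.38^3 = 0.05487
  k=1: C(3,1)·0.62^1·0.38^2 = 0.26858
P(X ≤ 1) = 0.32346

0.323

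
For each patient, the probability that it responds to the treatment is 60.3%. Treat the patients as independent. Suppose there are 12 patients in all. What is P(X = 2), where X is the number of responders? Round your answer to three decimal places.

X ~ Binomial(n=12, p=0.603).
P(X=2) = C(12,2) · p^2 · (1−p)^10
= 66 · 0.36361 · 9.7253e-05 = 0.00233

0.002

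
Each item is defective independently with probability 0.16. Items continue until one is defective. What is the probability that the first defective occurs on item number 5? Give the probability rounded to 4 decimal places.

Geometric (trials to first success), p = 0.16.
P(Y = 5) = (1−p)^4 · p = 0.49787 · 0.16 = 0.079659

0.0797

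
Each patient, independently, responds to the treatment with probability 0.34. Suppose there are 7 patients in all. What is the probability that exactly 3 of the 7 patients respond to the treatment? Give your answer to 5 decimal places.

0.26102

X ~ Binomial(n=7, p=0.34).
P(X=3) = C(7,3) · p^3 · (1−p)^4
= 35 · 0.039304 · 0.18975 = 0.2610241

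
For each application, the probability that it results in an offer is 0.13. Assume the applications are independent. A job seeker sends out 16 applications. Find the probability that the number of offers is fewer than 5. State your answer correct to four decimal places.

0.9529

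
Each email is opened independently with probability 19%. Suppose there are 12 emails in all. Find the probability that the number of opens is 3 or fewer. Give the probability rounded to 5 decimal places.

X ~ Binomial(12, 0.19); P(X ≤ 3) = Σ C(12,k) p^k (1−p)^(12−k) over k:
  k=0: C(12,0)·0.19^0·0.81^12 = 0.0797664
  k=1: C(12,1)·0.19^1·0.81^11 = 0.2245278
  k=2: C(12,2)·0.19^2·0.81^10 = 0.2896685
  k=3: C(12,3)·0.19^3·0.81^9 = 0.2264898
Total = 0.8204525

0.82045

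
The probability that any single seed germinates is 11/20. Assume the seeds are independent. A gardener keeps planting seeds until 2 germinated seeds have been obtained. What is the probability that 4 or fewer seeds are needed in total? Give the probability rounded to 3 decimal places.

Finishing within 4 seeds ⇔ at least 2 successes in the first 4. With X ~ Binomial(4, 0.55), P(Y ≤ 4) = 1 − P(X ≤ 1).
  k=0: C(4,0)·0.55^0·0.45^4 = 0.04101
  k=1: C(4,1)·0.55^1·0.45^3 = 0.20047
1 − 0.24148 = 0.75852

0.759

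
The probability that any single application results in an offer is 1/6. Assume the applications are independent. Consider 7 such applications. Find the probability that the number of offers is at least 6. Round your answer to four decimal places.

0.0001

X ~ Binomial(7, 0.166667); P(X ≥ 6) = Σ C(7,k) p^k (1−p)^(7−k) over k:
  k=6: C(7,6)·0.166667^6·0.833333^1 = 0.000125
  k=7: C(7,7)·0.166667^7·0.833333^0 = 0.000004
Total = 0.000129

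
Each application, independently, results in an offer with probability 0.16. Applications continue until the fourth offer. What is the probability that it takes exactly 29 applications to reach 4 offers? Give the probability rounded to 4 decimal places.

0.0275

Y = trial on which the fourth success occurs; negative binomial, r=4, p=0.16.
P(Y=29) = C(28,3) · p^4 · (1−p)^25
= 3276 · 0.00065536 · 0.012793 = 0.027467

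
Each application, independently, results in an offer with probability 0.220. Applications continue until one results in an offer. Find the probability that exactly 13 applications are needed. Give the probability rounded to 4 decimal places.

0.0112

Geometric (trials to first success), p = 0.22.
P(Y = 13) = (1−p)^12 · p = 0.050715 · 0.22 = 0.011157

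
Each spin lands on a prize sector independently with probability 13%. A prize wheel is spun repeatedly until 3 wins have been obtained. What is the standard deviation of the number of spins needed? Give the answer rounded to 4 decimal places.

12.4273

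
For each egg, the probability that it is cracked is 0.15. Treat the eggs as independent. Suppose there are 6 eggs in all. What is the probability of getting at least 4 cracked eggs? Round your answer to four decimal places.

0.0059

X ~ Binomial(6, 0.15); P(X ≥ 4) = Σ C(6,k) p^k (1−p)^(6−k) over k:
  k=4: C(6,4)·0.15^4·0.85^2 = 0.005486
  k=5: C(6,5)·0.15^5·0.85^1 = 0.000387
  k=6: C(6,6)·0.15^6·0.85^0 = 0.000011
Total = 0.005885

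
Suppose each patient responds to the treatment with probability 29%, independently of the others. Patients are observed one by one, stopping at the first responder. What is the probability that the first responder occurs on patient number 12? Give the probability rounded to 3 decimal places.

0.007

Geometric (trials to first success), p = 0.29.
P(Y = 12) = (1−p)^11 · p = 0.023112 · 0.29 = 0.00670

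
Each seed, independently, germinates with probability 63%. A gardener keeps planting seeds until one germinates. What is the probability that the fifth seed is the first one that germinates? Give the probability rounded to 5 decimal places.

0.01181

Geometric (trials to first success), p = 0.63.
P(Y = 5) = (1−p)^4 · p = 0.018742 · 0.63 = 0.0118072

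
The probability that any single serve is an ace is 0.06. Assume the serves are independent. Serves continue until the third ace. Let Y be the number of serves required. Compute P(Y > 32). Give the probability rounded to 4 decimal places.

Needing more than 32 serves ⇔ fewer than 3 successes in the first 32. With X ~ Binomial(32, 0.06), P(Y > 32) = P(X ≤ 2).
  k=0: C(32,0)·0.06^0·0.94^32 = 0.138067
  k=1: C(32,1)·0.06^1·0.94^31 = 0.282010
  k=2: C(32,2)·0.06^2·0.94^30 = 0.279010
P(X ≤ 2) = 0.699088

0.6991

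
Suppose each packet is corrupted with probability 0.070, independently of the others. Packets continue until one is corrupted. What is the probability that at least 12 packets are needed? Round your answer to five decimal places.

Y = number of packets to the first success; geometric, p = 0.07.
P(Y > 11) = P(first 11 all fail) = (1−p)^11 = 0.4501035

0.45010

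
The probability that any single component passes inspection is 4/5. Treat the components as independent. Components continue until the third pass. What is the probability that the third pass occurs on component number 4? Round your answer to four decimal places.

Y = trial on which the third success occurs; negative binomial, r=3, p=0.80.
P(Y=4) = C(3,2) · p^3 · (1−p)^1
= 3 · 0.512 · 0.2 = 0.307200

0.3072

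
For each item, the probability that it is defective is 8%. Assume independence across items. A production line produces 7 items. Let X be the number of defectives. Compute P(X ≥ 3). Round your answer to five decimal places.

0.01401

X ~ Binomial(7, 0.08); P(X ≥ 3) = Σ C(7,k) p^k (1−p)^(7−k) over k:
  k=3: C(7,3)·0.08^3·0.92^4 = 0.0128378
  k=4: C(7,4)·0.08^4·0.92^3 = 0.0011163
  k=5: C(7,5)·0.08^5·0.92^2 = 0.0000582
  k=6: C(7,6)·0.08^6·0.92^1 = 0.0000017
  k=7: C(7,7)·0.08^7·0.92^0 = 0.0000000
Total = 0.0140140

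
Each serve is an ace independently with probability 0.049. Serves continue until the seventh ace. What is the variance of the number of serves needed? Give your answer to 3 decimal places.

2772.595

Y = total serves until the seventh success; negative binomial with r=7, p=0.049.
Var(Y) = r(1−p)/p² = 7·0.951 / 0.049² = 2772.59475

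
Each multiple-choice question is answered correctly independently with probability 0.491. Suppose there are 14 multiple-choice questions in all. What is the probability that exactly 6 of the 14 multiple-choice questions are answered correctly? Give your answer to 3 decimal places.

0.190

X ~ Binomial(n=14, p=0.491).
P(X=6) = C(14,6) · p^6 · (1−p)^8
= 3003 · 0.014012 · 0.0045055 = 0.18958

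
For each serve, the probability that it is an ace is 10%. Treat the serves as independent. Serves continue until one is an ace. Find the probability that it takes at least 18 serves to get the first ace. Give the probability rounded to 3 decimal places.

Y = number of serves to the first success; geometric, p = 0.10.
P(Y > 17) = P(first 17 all fail) = (1−p)^17 = 0.16677

0.167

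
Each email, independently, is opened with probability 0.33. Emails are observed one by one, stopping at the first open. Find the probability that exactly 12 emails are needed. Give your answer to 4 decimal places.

Geometric (trials to first success), p = 0.33.
P(Y = 12) = (1−p)^11 · p = 0.012213 · 0.33 = 0.004030

0.0040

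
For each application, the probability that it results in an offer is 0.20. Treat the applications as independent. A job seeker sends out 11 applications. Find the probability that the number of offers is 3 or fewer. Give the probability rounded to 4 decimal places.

X ~ Binomial(11, 0.20); P(X ≤ 3) = Σ C(11,k) p^k (1−p)^(11−k) over k:
  k=0: C(11,0)·0.20^0·0.80^11 = 0.085899
  k=1: C(11,1)·0.20^1·0.80^10 = 0.236223
  k=2: C(11,2)·0.20^2·0.80^9 = 0.295279
  k=3: C(11,3)·0.20^3·0.80^8 = 0.221459
Total = 0.838861

0.8389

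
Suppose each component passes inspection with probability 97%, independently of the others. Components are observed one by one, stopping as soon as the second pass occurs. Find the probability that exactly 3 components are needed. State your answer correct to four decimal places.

Y = trial on which the second success occurs; negative binomial, r=2, p=0.97.
P(Y=3) = C(2,1) · p^2 · (1−p)^1
= 2 · 0.9409 · 0.03 = 0.056454

0.0565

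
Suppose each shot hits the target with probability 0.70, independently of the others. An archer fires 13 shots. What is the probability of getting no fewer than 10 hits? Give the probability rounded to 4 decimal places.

X ~ Binomial(13, 0.70); P(X ≥ 10) = Σ C(13,k) p^k (1−p)^(13−k) over k:
  k=10: C(13,10)·0.70^10·0.30^3 = 0.218127
  k=11: C(13,11)·0.70^11·0.30^2 = 0.138808
  k=12: C(13,12)·0.70^12·0.30^1 = 0.053981
  k=13: C(13,13)·0.70^13·0.30^0 = 0.009689
Total = 0.420606

0.4206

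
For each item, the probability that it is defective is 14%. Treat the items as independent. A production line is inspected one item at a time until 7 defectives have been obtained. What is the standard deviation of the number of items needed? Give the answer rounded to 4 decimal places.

Y = total items until the seventh success; negative binomial with r=7, p=0.14.
SD(Y) = √[r(1−p)/p²] = √(307.142857) = 17.525492

17.5255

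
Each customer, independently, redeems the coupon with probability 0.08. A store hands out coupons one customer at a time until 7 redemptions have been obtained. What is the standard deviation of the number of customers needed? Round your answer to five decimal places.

31.72144

Y = total customers until the seventh success; negative binomial with r=7, p=0.08.
SD(Y) = √[r(1−p)/p²] = √(1006.2500000) = 31.7214439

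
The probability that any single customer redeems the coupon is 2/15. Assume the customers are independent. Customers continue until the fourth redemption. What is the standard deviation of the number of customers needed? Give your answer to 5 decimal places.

13.96424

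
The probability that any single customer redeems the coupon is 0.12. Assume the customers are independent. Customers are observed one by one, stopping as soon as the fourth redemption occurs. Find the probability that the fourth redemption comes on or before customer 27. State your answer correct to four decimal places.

0.4096

Finishing within 27 customers ⇔ at least 4 successes in the first 27. With X ~ Binomial(27, 0.12), P(Y ≤ 27) = 1 − P(X ≤ 3).
  k=0: C(27,0)·0.12^0·0.88^27 = 0.031698
  k=1: C(27,1)·0.12^1·0.88^26 = 0.116706
  k=2: C(27,2)·0.12^2·0.88^25 = 0.206889
  k=3: C(27,3)·0.12^3·0.88^24 = 0.235101
1 − 0.590394 = 0.409606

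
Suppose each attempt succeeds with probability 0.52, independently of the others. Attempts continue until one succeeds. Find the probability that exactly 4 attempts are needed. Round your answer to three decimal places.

0.058

Geometric (trials to first success), p = 0.52.
P(Y = 4) = (1−p)^3 · p = 0.11059 · 0.52 = 0.05751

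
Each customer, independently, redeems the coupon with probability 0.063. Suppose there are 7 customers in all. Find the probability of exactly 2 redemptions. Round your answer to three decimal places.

0.060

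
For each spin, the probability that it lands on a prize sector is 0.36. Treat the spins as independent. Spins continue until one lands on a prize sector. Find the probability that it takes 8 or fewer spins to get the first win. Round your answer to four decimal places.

0.9719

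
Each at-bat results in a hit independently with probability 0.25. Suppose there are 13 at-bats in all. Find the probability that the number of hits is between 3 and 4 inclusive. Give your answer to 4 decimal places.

0.4614

X ~ Binomial(13, 0.25); P(3 ≤ X ≤ 4) = Σ C(13,k) p^k (1−p)^(13−k) over k:
  k=3: C(13,3)·0.25^3·0.75^10 = 0.251651
  k=4: C(13,4)·0.25^4·0.75^9 = 0.209709
Total = 0.461360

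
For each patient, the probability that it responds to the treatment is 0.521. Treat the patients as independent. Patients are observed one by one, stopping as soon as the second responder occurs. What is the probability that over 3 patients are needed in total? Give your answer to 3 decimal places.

0.469

Needing more than 3 patients ⇔ fewer than 2 successes in the first 3. With X ~ Binomial(3, 0.521), P(Y > 3) = P(X ≤ 1).
  k=0: C(3,0)·0.521^0·0.479^3 = 0.10990
  k=1: C(3,1)·0.521^1·0.479^2 = 0.35862
P(X ≤ 1) = 0.46852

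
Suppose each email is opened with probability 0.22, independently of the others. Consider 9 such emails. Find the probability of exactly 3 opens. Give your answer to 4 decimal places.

0.2014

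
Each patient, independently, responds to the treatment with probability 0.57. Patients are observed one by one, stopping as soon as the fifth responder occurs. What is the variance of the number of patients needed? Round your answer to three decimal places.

6.617

Y = total patients until the fifth success; negative binomial with r=5, p=0.57.
Var(Y) = r(1−p)/p² = 5·0.43 / 0.57² = 6.61742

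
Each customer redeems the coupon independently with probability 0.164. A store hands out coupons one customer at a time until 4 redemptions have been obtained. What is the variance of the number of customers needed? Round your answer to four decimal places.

Y = total customers until the fourth success; negative binomial with r=4, p=0.164.
Var(Y) = r(1−p)/p² = 4·0.836 / 0.164² = 124.330756

124.3308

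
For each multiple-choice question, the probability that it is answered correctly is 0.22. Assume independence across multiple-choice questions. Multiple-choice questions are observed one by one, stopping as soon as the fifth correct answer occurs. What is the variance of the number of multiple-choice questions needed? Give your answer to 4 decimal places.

80.5785

Y = total multiple-choice questions until the fifth success; negative binomial with r=5, p=0.22.
Var(Y) = r(1−p)/p² = 5·0.78 / 0.22² = 80.578512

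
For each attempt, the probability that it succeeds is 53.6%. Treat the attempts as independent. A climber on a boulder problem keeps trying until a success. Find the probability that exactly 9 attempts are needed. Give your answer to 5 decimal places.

Geometric (trials to first success), p = 0.536.
P(Y = 9) = (1−p)^8 · p = 0.0021485 · 0.536 = 0.0011516

0.00115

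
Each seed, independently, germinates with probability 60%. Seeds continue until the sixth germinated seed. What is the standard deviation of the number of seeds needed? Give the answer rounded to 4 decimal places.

Y = total seeds until the sixth success; negative binomial with r=6, p=0.60.
SD(Y) = √[r(1−p)/p²] = √(6.666667) = 2.581989

2.5820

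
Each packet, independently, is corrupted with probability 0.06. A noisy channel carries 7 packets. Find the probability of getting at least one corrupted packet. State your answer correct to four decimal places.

0.3515

P(at least one) = 1 − P(none) = 1 − (1 − 0.06)^7
= 1 − 0.648478 = 0.351522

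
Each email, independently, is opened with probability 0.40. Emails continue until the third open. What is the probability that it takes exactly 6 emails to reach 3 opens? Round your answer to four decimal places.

0.1382

Y = trial on which the third success occurs; negative binomial, r=3, p=0.40.
P(Y=6) = C(5,2) · p^3 · (1−p)^3
= 10 · 0.064 · 0.216 = 0.138240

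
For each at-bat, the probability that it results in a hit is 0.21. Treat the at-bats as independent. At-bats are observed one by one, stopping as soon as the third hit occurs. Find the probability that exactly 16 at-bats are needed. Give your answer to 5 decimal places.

Y = trial on which the third success occurs; negative binomial, r=3, p=0.21.
P(Y=16) = C(15,2) · p^3 · (1−p)^13
= 105 · 0.009261 · 0.046682 = 0.0453941

0.04539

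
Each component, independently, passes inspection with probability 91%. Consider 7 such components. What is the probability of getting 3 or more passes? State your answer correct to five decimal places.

X ~ Binomial(7, 0.91); P(X ≥ 3) = Σ C(7,k) p^k (1−p)^(7−k) over k:
  k=3: C(7,3)·0.91^3·0.09^4 = 0.0017305
  k=4: C(7,4)·0.91^4·0.09^3 = 0.0174969
  k=5: C(7,5)·0.91^5·0.09^2 = 0.1061479
  k=6: C(7,6)·0.91^6·0.09^1 = 0.3577576
  k=7: C(7,7)·0.91^7·0.09^0 = 0.5167610
Total = 0.9998939

0.99989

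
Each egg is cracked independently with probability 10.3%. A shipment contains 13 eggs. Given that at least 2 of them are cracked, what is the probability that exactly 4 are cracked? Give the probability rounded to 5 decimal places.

0.07693

X ~ Binomial(13, 0.103). Want P(X=4 | X≥2) = P(X=4) / P(X≥2).
P(X=4) = C(13,4)·0.103^4·0.897^9 = 0.0302543
P(X≥2) = 1 − 0.2433895 − 0.3633205 = 0.3932901
Ratio = 0.0302543 / 0.3932901 = 0.0769261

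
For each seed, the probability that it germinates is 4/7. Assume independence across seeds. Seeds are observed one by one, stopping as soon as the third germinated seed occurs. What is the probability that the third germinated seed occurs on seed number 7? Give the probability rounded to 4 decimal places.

0.0944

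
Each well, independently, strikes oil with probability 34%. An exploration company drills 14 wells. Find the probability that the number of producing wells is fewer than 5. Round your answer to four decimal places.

0.4542

X ~ Binomial(14, 0.34); P(X ≤ 4) = Σ C(14,k) p^k (1−p)^(14−k) over k:
  k=0: C(14,0)·0.34^0·0.66^14 = 0.002976
  k=1: C(14,1)·0.34^1·0.66^13 = 0.021462
  k=2: C(14,2)·0.34^2·0.66^12 = 0.071866
  k=3: C(14,3)·0.34^3·0.66^11 = 0.148089
  k=4: C(14,4)·0.34^4·0.66^10 = 0.209792
Total = 0.454185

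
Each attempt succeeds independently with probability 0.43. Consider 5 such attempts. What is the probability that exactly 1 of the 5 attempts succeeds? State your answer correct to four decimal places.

0.2270

X ~ Binomial(n=5, p=0.43).
P(X=1) = C(5,1) · p^1 · (1−p)^4
= 5 · 0.43 · 0.10556 = 0.226954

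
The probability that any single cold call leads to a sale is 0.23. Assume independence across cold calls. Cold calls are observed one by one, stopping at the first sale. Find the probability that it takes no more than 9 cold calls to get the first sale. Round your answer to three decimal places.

0.905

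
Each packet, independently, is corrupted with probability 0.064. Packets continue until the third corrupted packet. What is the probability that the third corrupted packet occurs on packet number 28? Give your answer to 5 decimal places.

Y = trial on which the third success occurs; negative binomial, r=3, p=0.064.
P(Y=28) = C(27,2) · p^3 · (1−p)^25
= 351 · 0.00026214 · 0.19138 = 0.0176093

0.01761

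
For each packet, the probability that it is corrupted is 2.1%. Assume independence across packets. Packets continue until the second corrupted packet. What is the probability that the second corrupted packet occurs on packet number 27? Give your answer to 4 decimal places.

0.0067

Y = trial on which the second success occurs; negative binomial, r=2, p=0.021.
P(Y=27) = C(26,1) · p^2 · (1−p)^25
= 26 · 0.000441 · 0.58826 = 0.006745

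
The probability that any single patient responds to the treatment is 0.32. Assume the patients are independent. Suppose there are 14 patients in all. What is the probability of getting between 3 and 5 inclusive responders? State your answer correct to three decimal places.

0.602

X ~ Binomial(14, 0.32); P(3 ≤ X ≤ 5) = Σ C(14,k) p^k (1−p)^(14−k) over k:
  k=3: C(14,3)·0.32^3·0.68^11 = 0.17145
  k=4: C(14,4)·0.32^4·0.68^10 = 0.22188
  k=5: C(14,5)·0.32^5·0.68^9 = 0.20883
Total = 0.60217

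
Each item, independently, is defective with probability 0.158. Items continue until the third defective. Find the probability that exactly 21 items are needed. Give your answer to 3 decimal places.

0.034

Y = trial on which the third success occurs; negative binomial, r=3, p=0.158.
P(Y=21) = C(20,2) · p^3 · (1−p)^18
= 190 · 0.0039443 · 0.04525 = 0.03391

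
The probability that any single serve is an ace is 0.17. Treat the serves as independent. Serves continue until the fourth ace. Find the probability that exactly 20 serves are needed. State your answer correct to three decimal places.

0.041

Y = trial on which the fourth success occurs; negative binomial, r=4, p=0.17.
P(Y=20) = C(19,3) · p^4 · (1−p)^16
= 969 · 0.00083521 · 0.050728 = 0.04106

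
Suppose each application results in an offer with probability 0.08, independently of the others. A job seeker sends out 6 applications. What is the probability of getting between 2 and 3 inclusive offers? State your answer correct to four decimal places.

X ~ Binomial(6, 0.08); P(2 ≤ X ≤ 3) = Σ C(6,k) p^k (1−p)^(6−k) over k:
  k=2: C(6,2)·0.08^2·0.92^4 = 0.068774
  k=3: C(6,3)·0.08^3·0.92^3 = 0.007974
Total = 0.076747

0.0767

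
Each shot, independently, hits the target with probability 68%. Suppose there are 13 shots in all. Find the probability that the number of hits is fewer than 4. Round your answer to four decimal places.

X ~ Binomial(13, 0.68); P(X ≤ 3) = Σ C(13,k) p^k (1−p)^(13−k) over k:
  k=0: C(13,0)·0.68^0·0.32^13 = 0.000000
  k=1: C(13,1)·0.68^1·0.32^12 = 0.000010
  k=2: C(13,2)·0.68^2·0.32^11 = 0.000130
  k=3: C(13,3)·0.68^3·0.32^10 = 0.001012
Total = 0.001153

0.0012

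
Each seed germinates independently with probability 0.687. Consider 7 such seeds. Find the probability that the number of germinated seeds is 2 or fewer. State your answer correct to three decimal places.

X ~ Binomial(7, 0.687); P(X ≤ 2) = Σ C(7,k) p^k (1−p)^(7−k) over k:
  k=0: C(7,0)·0.687^0·0.313^7 = 0.00029
  k=1: C(7,1)·0.687^1·0.313^6 = 0.00452
  k=2: C(7,2)·0.687^2·0.313^5 = 0.02978
Total = 0.03459

0.035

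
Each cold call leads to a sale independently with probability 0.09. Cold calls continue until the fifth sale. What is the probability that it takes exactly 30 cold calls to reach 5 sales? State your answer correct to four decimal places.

Y = trial on which the fifth success occurs; negative binomial, r=5, p=0.09.
P(Y=30) = C(29,4) · p^5 · (1−p)^25
= 23751 · 5.9049e-06 · 0.094631 = 0.013272

0.0133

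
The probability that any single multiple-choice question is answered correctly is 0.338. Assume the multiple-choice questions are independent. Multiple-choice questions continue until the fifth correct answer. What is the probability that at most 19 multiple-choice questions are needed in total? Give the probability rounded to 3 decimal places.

0.823

Finishing within 19 multiple-choice questions ⇔ at least 5 successes in the first 19. With X ~ Binomial(19, 0.338), P(Y ≤ 19) = 1 − P(X ≤ 4).
  k=0: C(19,0)·0.338^0·0.662^19 = 0.00039
  k=1: C(19,1)·0.338^1·0.662^18 = 0.00383
  k=2: C(19,2)·0.338^2·0.662^17 = 0.01760
  k=3: C(19,3)·0.338^3·0.662^16 = 0.05091
  k=4: C(19,4)·0.338^4·0.662^15 = 0.10397
1 − 0.17670 = 0.82330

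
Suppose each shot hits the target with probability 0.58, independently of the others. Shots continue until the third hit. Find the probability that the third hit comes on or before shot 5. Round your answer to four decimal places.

0.6475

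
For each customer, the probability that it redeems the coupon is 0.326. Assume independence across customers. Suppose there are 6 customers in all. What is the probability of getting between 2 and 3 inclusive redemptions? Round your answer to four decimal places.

X ~ Binomial(6, 0.326); P(2 ≤ X ≤ 3) = Σ C(6,k) p^k (1−p)^(6−k) over k:
  k=2: C(6,2)·0.326^2·0.674^4 = 0.328977
  k=3: C(6,3)·0.326^3·0.674^3 = 0.212160
Total = 0.541137

0.5411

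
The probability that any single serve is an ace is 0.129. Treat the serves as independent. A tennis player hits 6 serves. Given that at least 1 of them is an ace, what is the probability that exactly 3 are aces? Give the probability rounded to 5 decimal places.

X ~ Binomial(6, 0.129). Want P(X=3 | X≥1) = P(X=3) / P(X≥1).
P(X=3) = C(6,3)·0.129^3·0.871^3 = 0.0283696
P(X≥1) = 1 − 0.4366253 = 0.5633747
Ratio = 0.0283696 / 0.5633747 = 0.0503566

0.05036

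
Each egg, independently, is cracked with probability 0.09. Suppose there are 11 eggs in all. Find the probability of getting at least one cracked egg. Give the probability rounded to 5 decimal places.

P(at least one) = 1 − P(none) = 1 − (1 − 0.09)^11
= 1 − 0.3543687 = 0.6456313

0.64563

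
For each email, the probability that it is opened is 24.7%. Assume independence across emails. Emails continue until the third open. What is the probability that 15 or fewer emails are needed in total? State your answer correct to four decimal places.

Finishing within 15 emails ⇔ at least 3 successes in the first 15. With X ~ Binomial(15, 0.247), P(Y ≤ 15) = 1 − P(X ≤ 2).
  k=0: C(15,0)·0.247^0·0.753^15 = 0.014188
  k=1: C(15,1)·0.247^1·0.753^14 = 0.069810
  k=2: C(15,2)·0.247^2·0.753^13 = 0.160294
1 − 0.244292 = 0.755708

0.7557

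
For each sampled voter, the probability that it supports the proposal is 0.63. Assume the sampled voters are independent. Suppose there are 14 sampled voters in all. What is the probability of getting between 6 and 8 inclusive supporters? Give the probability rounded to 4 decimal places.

0.3855

X ~ Binomial(14, 0.63); P(6 ≤ X ≤ 8) = Σ C(14,k) p^k (1−p)^(14−k) over k:
  k=6: C(14,6)·0.63^6·0.37^8 = 0.065950
  k=7: C(14,7)·0.63^7·0.37^7 = 0.128334
  k=8: C(14,8)·0.63^8·0.37^6 = 0.191201
Total = 0.385485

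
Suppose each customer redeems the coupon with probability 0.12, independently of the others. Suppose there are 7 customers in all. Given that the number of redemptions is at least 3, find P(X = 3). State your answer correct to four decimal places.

X ~ Binomial(7, 0.12). Want P(X=3 | X≥3) = P(X=3) / P(X≥3).
P(X=3) = C(7,3)·0.12^3·0.88^4 = 0.036270
P(X≥3) = 1 − 0.408676 − 0.390099 − 0.159586 = 0.041639
Ratio = 0.036270 / 0.041639 = 0.871052

0.8711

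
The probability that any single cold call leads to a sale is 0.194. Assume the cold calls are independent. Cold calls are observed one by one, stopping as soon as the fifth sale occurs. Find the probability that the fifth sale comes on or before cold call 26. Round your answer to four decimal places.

0.5870

Finishing within 26 cold calls ⇔ at least 5 successes in the first 26. With X ~ Binomial(26, 0.194), P(Y ≤ 26) = 1 − P(X ≤ 4).
  k=0: C(26,0)·0.194^0·0.806^26 = 0.003670
  k=1: C(26,1)·0.194^1·0.806^25 = 0.022969
  k=2: C(26,2)·0.194^2·0.806^24 = 0.069108
  k=3: C(26,3)·0.194^3·0.806^23 = 0.133071
  k=4: C(26,4)·0.194^4·0.806^22 = 0.184170
1 − 0.412989 = 0.587011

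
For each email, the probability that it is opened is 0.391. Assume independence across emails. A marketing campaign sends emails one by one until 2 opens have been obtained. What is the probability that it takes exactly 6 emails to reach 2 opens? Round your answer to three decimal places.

Y = trial on which the second success occurs; negative binomial, r=2, p=0.391.
P(Y=6) = C(5,1) · p^2 · (1−p)^4
= 5 · 0.15288 · 0.13755 = 0.10515

0.105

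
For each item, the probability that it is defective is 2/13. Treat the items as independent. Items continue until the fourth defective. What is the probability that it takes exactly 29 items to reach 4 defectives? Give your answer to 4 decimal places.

Y = trial on which the fourth success occurs; negative binomial, r=4, p=0.153846.
P(Y=29) = C(28,3) · p^4 · (1−p)^25
= 3276 · 0.0005602 · 0.015354 = 0.028179

0.0282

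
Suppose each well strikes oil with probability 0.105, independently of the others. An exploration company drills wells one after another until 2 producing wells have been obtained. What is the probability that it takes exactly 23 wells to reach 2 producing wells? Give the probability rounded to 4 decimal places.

0.0236

Y = trial on which the second success occurs; negative binomial, r=2, p=0.105.
P(Y=23) = C(22,1) · p^2 · (1−p)^21
= 22 · 0.011025 · 0.097338 = 0.023609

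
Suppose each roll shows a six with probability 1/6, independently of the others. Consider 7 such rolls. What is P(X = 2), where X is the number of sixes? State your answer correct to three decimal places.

0.234

X ~ Binomial(n=7, p=0.166667).
P(X=2) = C(7,2) · p^2 · (1−p)^5
= 21 · 0.027778 · 0.40188 = 0.23443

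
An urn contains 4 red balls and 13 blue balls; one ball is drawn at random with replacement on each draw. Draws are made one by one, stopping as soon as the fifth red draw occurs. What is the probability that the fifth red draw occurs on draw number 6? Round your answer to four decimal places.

0.0028

Y = trial on which the fifth success occurs; negative binomial, r=5, p=0.235294.
P(Y=6) = C(5,4) · p^5 · (1−p)^1
= 5 · 0.0007212 · 0.76471 = 0.002758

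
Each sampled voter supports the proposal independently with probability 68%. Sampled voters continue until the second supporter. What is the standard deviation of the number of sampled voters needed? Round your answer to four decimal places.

1.1765

Y = total sampled voters until the second success; negative binomial with r=2, p=0.68.
SD(Y) = √[r(1−p)/p²] = √(1.384083) = 1.176471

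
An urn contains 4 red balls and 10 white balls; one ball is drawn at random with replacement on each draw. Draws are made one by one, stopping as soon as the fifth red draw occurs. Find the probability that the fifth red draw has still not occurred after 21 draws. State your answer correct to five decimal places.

0.24018

Needing more than 21 draws ⇔ fewer than 5 successes in the first 21. With X ~ Binomial(21, 0.285714), P(Y > 21) = P(X ≤ 4).
  k=0: C(21,0)·0.285714^0·0.714286^21 = 0.0008537
  k=1: C(21,1)·0.285714^1·0.714286^20 = 0.0071712
  k=2: C(21,2)·0.285714^2·0.714286^19 = 0.0286847
  k=3: C(21,3)·0.285714^3·0.714286^18 = 0.0726679
  k=4: C(21,4)·0.285714^4·0.714286^17 = 0.1308023
P(X ≤ 4) = 0.2401798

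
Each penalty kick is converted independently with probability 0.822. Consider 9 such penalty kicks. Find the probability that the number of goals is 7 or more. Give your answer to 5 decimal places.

0.79448

X ~ Binomial(9, 0.822); P(X ≥ 7) = Σ C(9,k) p^k (1−p)^(9−k) over k:
  k=7: C(9,7)·0.822^7·0.178^2 = 0.2892313
  k=8: C(9,8)·0.822^8·0.178^1 = 0.3339159
  k=9: C(9,9)·0.822^9·0.178^0 = 0.1713351
Total = 0.7944822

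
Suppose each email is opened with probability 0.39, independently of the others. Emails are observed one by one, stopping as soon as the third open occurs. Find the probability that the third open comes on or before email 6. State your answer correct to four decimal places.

Finishing within 6 emails ⇔ at least 3 successes in the first 6. With X ~ Binomial(6, 0.39), P(Y ≤ 6) = 1 − P(X ≤ 2).
  k=0: C(6,0)·0.39^0·0.61^6 = 0.051520
  k=1: C(6,1)·0.39^1·0.61^5 = 0.197636
  k=2: C(6,2)·0.39^2·0.61^4 = 0.315893
1 − 0.565049 = 0.434951

0.4350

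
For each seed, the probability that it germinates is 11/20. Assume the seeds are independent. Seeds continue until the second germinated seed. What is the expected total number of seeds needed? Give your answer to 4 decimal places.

Y = total seeds until the second success; negative binomial with r=2, p=0.55.
E[Y] = r / p = 2 / 0.55 = 3.636364

3.6364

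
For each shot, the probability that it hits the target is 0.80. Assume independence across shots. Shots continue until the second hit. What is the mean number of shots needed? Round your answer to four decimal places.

2.5000

Y = total shots until the second success; negative binomial with r=2, p=0.80.
E[Y] = r / p = 2 / 0.80 = 2.500000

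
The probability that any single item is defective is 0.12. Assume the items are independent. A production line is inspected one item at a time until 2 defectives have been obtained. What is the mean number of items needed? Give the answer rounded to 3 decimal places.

16.667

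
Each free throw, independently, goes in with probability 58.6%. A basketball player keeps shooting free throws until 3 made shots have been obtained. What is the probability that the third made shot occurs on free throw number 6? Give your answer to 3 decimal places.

0.143

Y = trial on which the third success occurs; negative binomial, r=3, p=0.586.
P(Y=6) = C(5,2) · p^3 · (1−p)^3
= 10 · 0.20123 · 0.070958 = 0.14279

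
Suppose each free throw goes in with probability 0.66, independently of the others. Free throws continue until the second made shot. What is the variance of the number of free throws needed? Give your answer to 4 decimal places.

1.5611

Y = total free throws until the second success; negative binomial with r=2, p=0.66.
Var(Y) = r(1−p)/p² = 2·0.34 / 0.66² = 1.561065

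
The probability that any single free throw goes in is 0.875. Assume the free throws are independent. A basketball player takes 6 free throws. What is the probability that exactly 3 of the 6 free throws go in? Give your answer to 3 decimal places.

0.026

X ~ Binomial(n=6, p=0.875).
P(X=3) = C(6,3) · p^3 · (1−p)^3
= 20 · 0.66992 · 0.0019531 = 0.02617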